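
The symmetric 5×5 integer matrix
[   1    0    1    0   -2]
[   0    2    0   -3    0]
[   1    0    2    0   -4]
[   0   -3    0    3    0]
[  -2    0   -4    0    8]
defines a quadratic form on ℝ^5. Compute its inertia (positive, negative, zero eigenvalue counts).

Answer: (3, 1, 1)

Derivation:
step 0: pivot 1 → sign +
step 1: pivot 2 → sign +
step 2: pivot 1 → sign +
step 3: pivot -3/2 → sign −
step 4: row/col 4 already zero → sign 0
signature = (3, 1, 1)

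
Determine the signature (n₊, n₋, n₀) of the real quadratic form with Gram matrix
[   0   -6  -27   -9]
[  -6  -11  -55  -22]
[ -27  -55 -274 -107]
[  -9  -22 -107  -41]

step 0: pivot -11 → sign −
step 1: pivot 36/11 → sign +
step 2: pivot -7/4 → sign −
step 3: pivot 2/7 → sign +
signature = (2, 2, 0)

Answer: (2, 2, 0)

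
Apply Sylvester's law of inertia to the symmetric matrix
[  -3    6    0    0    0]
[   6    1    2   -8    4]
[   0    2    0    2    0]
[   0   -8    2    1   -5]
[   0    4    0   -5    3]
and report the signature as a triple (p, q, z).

step 0: pivot -3 → sign −
step 1: pivot 13 → sign +
step 2: pivot -4/13 → sign −
step 3: pivot 30 → sign +
step 4: pivot 3/10 → sign +
signature = (3, 2, 0)

Answer: (3, 2, 0)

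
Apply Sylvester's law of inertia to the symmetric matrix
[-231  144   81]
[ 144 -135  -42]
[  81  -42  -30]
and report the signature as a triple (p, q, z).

step 0: pivot -231 → sign −
step 1: pivot -3483/77 → sign −
step 2: pivot -1/387 → sign −
signature = (0, 3, 0)

Answer: (0, 3, 0)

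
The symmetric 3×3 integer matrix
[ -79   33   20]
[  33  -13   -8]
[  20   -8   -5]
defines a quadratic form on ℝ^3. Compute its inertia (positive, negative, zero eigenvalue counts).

step 0: pivot -79 → sign −
step 1: pivot 62/79 → sign +
step 2: pivot -3/31 → sign −
signature = (1, 2, 0)

Answer: (1, 2, 0)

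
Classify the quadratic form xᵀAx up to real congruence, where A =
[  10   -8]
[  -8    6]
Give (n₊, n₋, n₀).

Answer: (1, 1, 0)

Derivation:
step 0: pivot 10 → sign +
step 1: pivot -2/5 → sign −
signature = (1, 1, 0)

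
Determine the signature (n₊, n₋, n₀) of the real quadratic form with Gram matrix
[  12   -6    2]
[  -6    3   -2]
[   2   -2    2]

step 0: pivot 12 → sign +
step 1: pivot 5/3 → sign +
step 2: pivot -3/5 → sign −
signature = (2, 1, 0)

Answer: (2, 1, 0)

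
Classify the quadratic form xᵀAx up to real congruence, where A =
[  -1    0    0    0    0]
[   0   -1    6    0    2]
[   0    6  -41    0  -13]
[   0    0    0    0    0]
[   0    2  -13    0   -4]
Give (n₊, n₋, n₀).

step 0: pivot -1 → sign −
step 1: pivot -1 → sign −
step 2: pivot -5 → sign −
step 3: pivot 1/5 → sign +
step 4: row/col 4 already zero → sign 0
signature = (1, 3, 1)

Answer: (1, 3, 1)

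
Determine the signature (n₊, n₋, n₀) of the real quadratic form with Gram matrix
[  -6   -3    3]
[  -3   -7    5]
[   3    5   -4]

Answer: (0, 3, 0)

Derivation:
step 0: pivot -6 → sign −
step 1: pivot -11/2 → sign −
step 2: pivot -3/11 → sign −
signature = (0, 3, 0)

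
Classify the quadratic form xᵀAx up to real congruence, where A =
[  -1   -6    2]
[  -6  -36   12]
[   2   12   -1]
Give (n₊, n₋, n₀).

Answer: (1, 1, 1)

Derivation:
step 0: pivot -1 → sign −
step 1: pivot 3 → sign +
step 2: row/col 2 already zero → sign 0
signature = (1, 1, 1)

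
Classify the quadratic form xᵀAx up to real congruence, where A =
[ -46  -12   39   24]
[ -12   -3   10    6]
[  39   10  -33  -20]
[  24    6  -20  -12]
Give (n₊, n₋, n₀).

step 0: pivot -46 → sign −
step 1: pivot 3/23 → sign +
step 2: pivot -1/6 → sign −
step 3: row/col 3 already zero → sign 0
signature = (1, 2, 1)

Answer: (1, 2, 1)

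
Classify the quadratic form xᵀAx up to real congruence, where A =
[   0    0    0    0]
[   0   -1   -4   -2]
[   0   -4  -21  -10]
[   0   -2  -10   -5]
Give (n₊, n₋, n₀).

step 0: pivot -1 → sign −
step 1: pivot -5 → sign −
step 2: pivot -1/5 → sign −
step 3: row/col 3 already zero → sign 0
signature = (0, 3, 1)

Answer: (0, 3, 1)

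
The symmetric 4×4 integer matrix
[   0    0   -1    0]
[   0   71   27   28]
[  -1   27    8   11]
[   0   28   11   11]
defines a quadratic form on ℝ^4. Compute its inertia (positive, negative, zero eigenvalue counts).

step 0: pivot 71 → sign +
step 1: pivot -161/71 → sign −
step 2: pivot 71/161 → sign +
step 3: pivot -3/71 → sign −
signature = (2, 2, 0)

Answer: (2, 2, 0)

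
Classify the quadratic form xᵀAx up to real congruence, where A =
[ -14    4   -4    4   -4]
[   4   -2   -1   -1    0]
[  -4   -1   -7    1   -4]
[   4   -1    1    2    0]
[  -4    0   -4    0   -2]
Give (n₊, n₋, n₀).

Answer: (2, 3, 0)

Derivation:
step 0: pivot -14 → sign −
step 1: pivot -6/7 → sign −
step 2: pivot -1/2 → sign −
step 3: pivot 11/3 → sign +
step 4: pivot 2/11 → sign +
signature = (2, 3, 0)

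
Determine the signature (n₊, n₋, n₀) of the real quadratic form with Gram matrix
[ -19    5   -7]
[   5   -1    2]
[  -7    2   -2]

step 0: pivot -19 → sign −
step 1: pivot 6/19 → sign +
step 2: pivot 1/2 → sign +
signature = (2, 1, 0)

Answer: (2, 1, 0)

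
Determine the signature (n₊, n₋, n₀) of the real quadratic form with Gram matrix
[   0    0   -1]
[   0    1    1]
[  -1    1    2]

step 0: pivot 1 → sign +
step 1: pivot 1 → sign +
step 2: pivot -1 → sign −
signature = (2, 1, 0)

Answer: (2, 1, 0)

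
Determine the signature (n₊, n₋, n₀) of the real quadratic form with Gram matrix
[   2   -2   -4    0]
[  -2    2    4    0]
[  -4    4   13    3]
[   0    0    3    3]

step 0: pivot 2 → sign +
step 1: pivot 5 → sign +
step 2: pivot 6/5 → sign +
step 3: row/col 3 already zero → sign 0
signature = (3, 0, 1)

Answer: (3, 0, 1)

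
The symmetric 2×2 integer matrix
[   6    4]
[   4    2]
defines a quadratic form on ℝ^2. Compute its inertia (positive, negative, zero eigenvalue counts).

step 0: pivot 6 → sign +
step 1: pivot -2/3 → sign −
signature = (1, 1, 0)

Answer: (1, 1, 0)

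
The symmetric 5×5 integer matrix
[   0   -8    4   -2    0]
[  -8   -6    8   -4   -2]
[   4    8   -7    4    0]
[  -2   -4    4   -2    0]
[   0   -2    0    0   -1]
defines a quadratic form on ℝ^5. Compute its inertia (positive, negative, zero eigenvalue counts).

step 0: pivot -6 → sign −
step 1: pivot 32/3 → sign +
step 2: pivot -1/2 → sign −
step 3: pivot 3/4 → sign +
step 4: pivot -1/3 → sign −
signature = (2, 3, 0)

Answer: (2, 3, 0)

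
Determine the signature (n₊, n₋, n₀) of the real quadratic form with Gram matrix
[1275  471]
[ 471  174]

step 0: pivot 1275 → sign +
step 1: pivot 3/425 → sign +
signature = (2, 0, 0)

Answer: (2, 0, 0)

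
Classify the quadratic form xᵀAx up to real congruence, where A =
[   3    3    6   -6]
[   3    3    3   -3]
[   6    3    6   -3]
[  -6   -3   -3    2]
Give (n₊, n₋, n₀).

step 0: pivot 3 → sign +
step 1: pivot -6 → sign −
step 2: pivot 3/2 → sign +
step 3: pivot 2 → sign +
signature = (3, 1, 0)

Answer: (3, 1, 0)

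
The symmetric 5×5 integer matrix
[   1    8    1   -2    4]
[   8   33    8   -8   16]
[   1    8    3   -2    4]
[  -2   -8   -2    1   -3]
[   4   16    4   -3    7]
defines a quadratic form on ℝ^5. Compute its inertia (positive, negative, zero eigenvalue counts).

Answer: (3, 2, 0)

Derivation:
step 0: pivot 1 → sign +
step 1: pivot -31 → sign −
step 2: pivot 2 → sign +
step 3: pivot -29/31 → sign −
step 4: pivot 2/29 → sign +
signature = (3, 2, 0)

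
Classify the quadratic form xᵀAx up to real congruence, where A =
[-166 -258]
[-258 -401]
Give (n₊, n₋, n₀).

step 0: pivot -166 → sign −
step 1: pivot -1/83 → sign −
signature = (0, 2, 0)

Answer: (0, 2, 0)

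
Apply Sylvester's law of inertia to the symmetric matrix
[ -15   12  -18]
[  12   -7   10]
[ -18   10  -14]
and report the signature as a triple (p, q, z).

step 0: pivot -15 → sign −
step 1: pivot 13/5 → sign +
step 2: pivot 2/13 → sign +
signature = (2, 1, 0)

Answer: (2, 1, 0)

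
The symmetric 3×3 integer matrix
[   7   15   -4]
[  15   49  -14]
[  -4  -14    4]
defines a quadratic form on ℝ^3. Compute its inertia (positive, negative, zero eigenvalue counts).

step 0: pivot 7 → sign +
step 1: pivot 118/7 → sign +
step 2: pivot -2/59 → sign −
signature = (2, 1, 0)

Answer: (2, 1, 0)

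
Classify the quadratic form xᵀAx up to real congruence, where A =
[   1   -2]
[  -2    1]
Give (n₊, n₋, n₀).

step 0: pivot 1 → sign +
step 1: pivot -3 → sign −
signature = (1, 1, 0)

Answer: (1, 1, 0)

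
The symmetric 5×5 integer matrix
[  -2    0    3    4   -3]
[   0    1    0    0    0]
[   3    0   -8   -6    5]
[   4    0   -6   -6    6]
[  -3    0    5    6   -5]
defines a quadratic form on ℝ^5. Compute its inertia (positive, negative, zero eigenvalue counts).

Answer: (2, 3, 0)

Derivation:
step 0: pivot -2 → sign −
step 1: pivot 1 → sign +
step 2: pivot -7/2 → sign −
step 3: pivot 2 → sign +
step 4: pivot -3/7 → sign −
signature = (2, 3, 0)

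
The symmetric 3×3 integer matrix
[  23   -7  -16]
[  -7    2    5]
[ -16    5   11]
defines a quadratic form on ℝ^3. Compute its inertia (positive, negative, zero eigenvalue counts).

step 0: pivot 23 → sign +
step 1: pivot -3/23 → sign −
step 2: row/col 2 already zero → sign 0
signature = (1, 1, 1)

Answer: (1, 1, 1)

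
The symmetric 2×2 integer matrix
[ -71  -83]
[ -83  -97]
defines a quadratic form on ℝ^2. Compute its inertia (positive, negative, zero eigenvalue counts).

Answer: (1, 1, 0)

Derivation:
step 0: pivot -71 → sign −
step 1: pivot 2/71 → sign +
signature = (1, 1, 0)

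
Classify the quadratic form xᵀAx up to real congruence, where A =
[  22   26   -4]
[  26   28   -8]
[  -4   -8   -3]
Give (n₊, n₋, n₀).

step 0: pivot 22 → sign +
step 1: pivot -30/11 → sign −
step 2: pivot 1/5 → sign +
signature = (2, 1, 0)

Answer: (2, 1, 0)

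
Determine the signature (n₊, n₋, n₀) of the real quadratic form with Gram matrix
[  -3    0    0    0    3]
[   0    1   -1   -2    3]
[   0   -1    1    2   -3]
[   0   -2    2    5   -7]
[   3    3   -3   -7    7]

step 0: pivot -3 → sign −
step 1: pivot 1 → sign +
step 2: pivot 1 → sign +
step 3: row/col 3 already zero → sign 0
step 4: row/col 4 already zero → sign 0
signature = (2, 1, 2)

Answer: (2, 1, 2)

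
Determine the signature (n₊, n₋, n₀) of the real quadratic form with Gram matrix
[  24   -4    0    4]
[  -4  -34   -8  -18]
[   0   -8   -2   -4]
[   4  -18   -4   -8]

Answer: (1, 2, 1)

Derivation:
step 0: pivot 24 → sign +
step 1: pivot -104/3 → sign −
step 2: pivot -2/13 → sign −
step 3: row/col 3 already zero → sign 0
signature = (1, 2, 1)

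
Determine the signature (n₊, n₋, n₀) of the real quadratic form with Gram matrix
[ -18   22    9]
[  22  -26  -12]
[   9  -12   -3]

Answer: (2, 1, 0)

Derivation:
step 0: pivot -18 → sign −
step 1: pivot 8/9 → sign +
step 2: pivot 3/8 → sign +
signature = (2, 1, 0)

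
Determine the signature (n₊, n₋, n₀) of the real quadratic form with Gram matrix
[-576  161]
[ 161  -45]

Answer: (1, 1, 0)

Derivation:
step 0: pivot -576 → sign −
step 1: pivot 1/576 → sign +
signature = (1, 1, 0)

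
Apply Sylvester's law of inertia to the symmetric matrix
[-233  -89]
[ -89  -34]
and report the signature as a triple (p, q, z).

Answer: (0, 2, 0)

Derivation:
step 0: pivot -233 → sign −
step 1: pivot -1/233 → sign −
signature = (0, 2, 0)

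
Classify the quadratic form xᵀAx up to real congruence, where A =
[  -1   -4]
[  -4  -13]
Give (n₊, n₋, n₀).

Answer: (1, 1, 0)

Derivation:
step 0: pivot -1 → sign −
step 1: pivot 3 → sign +
signature = (1, 1, 0)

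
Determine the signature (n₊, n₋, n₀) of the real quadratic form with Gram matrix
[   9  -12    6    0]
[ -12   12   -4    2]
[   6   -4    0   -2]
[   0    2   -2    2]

Answer: (2, 1, 1)

Derivation:
step 0: pivot 9 → sign +
step 1: pivot -4 → sign −
step 2: pivot 3 → sign +
step 3: row/col 3 already zero → sign 0
signature = (2, 1, 1)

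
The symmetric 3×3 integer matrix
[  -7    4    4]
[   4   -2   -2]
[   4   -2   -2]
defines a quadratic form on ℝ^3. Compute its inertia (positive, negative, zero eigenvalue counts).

Answer: (1, 1, 1)

Derivation:
step 0: pivot -7 → sign −
step 1: pivot 2/7 → sign +
step 2: row/col 2 already zero → sign 0
signature = (1, 1, 1)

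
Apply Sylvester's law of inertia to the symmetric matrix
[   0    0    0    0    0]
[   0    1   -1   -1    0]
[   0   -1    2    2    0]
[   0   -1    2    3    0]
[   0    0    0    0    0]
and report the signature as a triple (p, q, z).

step 0: pivot 1 → sign +
step 1: pivot 1 → sign +
step 2: pivot 1 → sign +
step 3: row/col 3 already zero → sign 0
step 4: row/col 4 already zero → sign 0
signature = (3, 0, 2)

Answer: (3, 0, 2)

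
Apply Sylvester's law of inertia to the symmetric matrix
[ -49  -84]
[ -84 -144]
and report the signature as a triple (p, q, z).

Answer: (0, 1, 1)

Derivation:
step 0: pivot -49 → sign −
step 1: row/col 1 already zero → sign 0
signature = (0, 1, 1)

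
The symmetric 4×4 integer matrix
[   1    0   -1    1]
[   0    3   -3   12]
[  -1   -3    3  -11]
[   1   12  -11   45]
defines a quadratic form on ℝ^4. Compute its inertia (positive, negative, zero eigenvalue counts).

Answer: (2, 1, 1)

Derivation:
step 0: pivot 1 → sign +
step 1: pivot 3 → sign +
step 2: pivot -1 → sign −
step 3: row/col 3 already zero → sign 0
signature = (2, 1, 1)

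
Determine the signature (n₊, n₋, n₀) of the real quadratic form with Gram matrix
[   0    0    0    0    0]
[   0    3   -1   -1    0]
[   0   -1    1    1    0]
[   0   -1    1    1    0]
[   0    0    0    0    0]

Answer: (2, 0, 3)

Derivation:
step 0: pivot 3 → sign +
step 1: pivot 2/3 → sign +
step 2: row/col 2 already zero → sign 0
step 3: row/col 3 already zero → sign 0
step 4: row/col 4 already zero → sign 0
signature = (2, 0, 3)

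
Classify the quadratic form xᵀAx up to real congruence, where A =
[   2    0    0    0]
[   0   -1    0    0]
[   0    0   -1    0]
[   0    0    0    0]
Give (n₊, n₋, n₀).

Answer: (1, 2, 1)

Derivation:
step 0: pivot 2 → sign +
step 1: pivot -1 → sign −
step 2: pivot -1 → sign −
step 3: row/col 3 already zero → sign 0
signature = (1, 2, 1)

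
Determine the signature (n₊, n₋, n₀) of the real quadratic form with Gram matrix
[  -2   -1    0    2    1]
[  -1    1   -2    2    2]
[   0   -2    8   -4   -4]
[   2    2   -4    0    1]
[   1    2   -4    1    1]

Answer: (2, 2, 1)

Derivation:
step 0: pivot -2 → sign −
step 1: pivot 3/2 → sign +
step 2: pivot 16/3 → sign +
step 3: pivot -3/4 → sign −
step 4: row/col 4 already zero → sign 0
signature = (2, 2, 1)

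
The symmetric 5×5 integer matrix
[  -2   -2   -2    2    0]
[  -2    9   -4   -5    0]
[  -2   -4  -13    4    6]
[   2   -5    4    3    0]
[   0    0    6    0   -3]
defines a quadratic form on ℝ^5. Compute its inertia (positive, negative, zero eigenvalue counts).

Answer: (2, 3, 0)

Derivation:
step 0: pivot -2 → sign −
step 1: pivot 11 → sign +
step 2: pivot -125/11 → sign −
step 3: pivot 74/125 → sign +
step 4: pivot -3/37 → sign −
signature = (2, 3, 0)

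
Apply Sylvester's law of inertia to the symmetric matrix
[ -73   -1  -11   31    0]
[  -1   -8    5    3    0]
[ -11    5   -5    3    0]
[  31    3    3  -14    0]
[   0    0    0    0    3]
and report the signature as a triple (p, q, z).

Answer: (1, 3, 1)

Derivation:
step 0: pivot -73 → sign −
step 1: pivot -583/73 → sign −
step 2: pivot -12/583 → sign −
step 3: pivot 3 → sign +
step 4: row/col 4 already zero → sign 0
signature = (1, 3, 1)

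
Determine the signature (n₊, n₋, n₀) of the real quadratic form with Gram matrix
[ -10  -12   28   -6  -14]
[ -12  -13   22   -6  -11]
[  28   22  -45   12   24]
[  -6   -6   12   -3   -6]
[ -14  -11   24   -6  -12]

Answer: (2, 3, 0)

Derivation:
step 0: pivot -10 → sign −
step 1: pivot 7/5 → sign +
step 2: pivot -439/7 → sign −
step 3: pivot -3/439 → sign −
step 4: pivot 3 → sign +
signature = (2, 3, 0)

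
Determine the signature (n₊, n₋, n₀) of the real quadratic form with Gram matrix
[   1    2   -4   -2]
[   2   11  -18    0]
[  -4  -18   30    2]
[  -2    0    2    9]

Answer: (3, 1, 0)

Derivation:
step 0: pivot 1 → sign +
step 1: pivot 7 → sign +
step 2: pivot -2/7 → sign −
step 3: pivot 3 → sign +
signature = (3, 1, 0)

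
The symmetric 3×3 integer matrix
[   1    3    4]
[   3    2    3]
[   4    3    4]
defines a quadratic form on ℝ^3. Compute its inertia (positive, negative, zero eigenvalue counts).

Answer: (1, 2, 0)

Derivation:
step 0: pivot 1 → sign +
step 1: pivot -7 → sign −
step 2: pivot -3/7 → sign −
signature = (1, 2, 0)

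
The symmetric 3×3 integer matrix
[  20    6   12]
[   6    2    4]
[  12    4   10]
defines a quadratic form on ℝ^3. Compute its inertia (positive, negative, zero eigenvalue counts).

Answer: (3, 0, 0)

Derivation:
step 0: pivot 20 → sign +
step 1: pivot 1/5 → sign +
step 2: pivot 2 → sign +
signature = (3, 0, 0)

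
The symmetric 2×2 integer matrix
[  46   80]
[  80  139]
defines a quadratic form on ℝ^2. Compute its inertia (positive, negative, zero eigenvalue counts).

step 0: pivot 46 → sign +
step 1: pivot -3/23 → sign −
signature = (1, 1, 0)

Answer: (1, 1, 0)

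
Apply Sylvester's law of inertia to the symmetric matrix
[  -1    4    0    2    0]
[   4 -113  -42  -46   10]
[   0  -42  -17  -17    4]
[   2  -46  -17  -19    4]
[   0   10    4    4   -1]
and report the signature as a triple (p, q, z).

step 0: pivot -1 → sign −
step 1: pivot -97 → sign −
step 2: pivot 115/97 → sign +
step 3: pivot -42/115 → sign −
step 4: pivot -1/21 → sign −
signature = (1, 4, 0)

Answer: (1, 4, 0)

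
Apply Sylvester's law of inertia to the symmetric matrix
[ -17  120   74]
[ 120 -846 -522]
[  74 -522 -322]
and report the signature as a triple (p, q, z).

Answer: (1, 1, 1)

Derivation:
step 0: pivot -17 → sign −
step 1: pivot 18/17 → sign +
step 2: row/col 2 already zero → sign 0
signature = (1, 1, 1)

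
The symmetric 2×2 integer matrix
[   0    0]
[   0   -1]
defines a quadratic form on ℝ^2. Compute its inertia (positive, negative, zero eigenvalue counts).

Answer: (0, 1, 1)

Derivation:
step 0: pivot -1 → sign −
step 1: row/col 1 already zero → sign 0
signature = (0, 1, 1)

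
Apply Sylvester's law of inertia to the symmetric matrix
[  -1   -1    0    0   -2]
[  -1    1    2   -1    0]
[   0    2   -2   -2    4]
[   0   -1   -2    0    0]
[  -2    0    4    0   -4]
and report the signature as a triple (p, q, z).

step 0: pivot -1 → sign −
step 1: pivot 2 → sign +
step 2: pivot -4 → sign −
step 3: pivot -1/4 → sign −
step 4: row/col 4 already zero → sign 0
signature = (1, 3, 1)

Answer: (1, 3, 1)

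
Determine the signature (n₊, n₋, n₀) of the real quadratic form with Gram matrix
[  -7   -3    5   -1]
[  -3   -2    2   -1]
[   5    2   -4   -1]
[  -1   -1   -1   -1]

Answer: (1, 3, 0)

Derivation:
step 0: pivot -7 → sign −
step 1: pivot -5/7 → sign −
step 2: pivot -2/5 → sign −
step 3: pivot 6 → sign +
signature = (1, 3, 0)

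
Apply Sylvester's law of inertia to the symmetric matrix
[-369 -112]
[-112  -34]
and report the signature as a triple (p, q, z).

step 0: pivot -369 → sign −
step 1: pivot -2/369 → sign −
signature = (0, 2, 0)

Answer: (0, 2, 0)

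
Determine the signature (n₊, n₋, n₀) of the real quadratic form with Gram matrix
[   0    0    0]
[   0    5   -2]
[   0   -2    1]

step 0: pivot 5 → sign +
step 1: pivot 1/5 → sign +
step 2: row/col 2 already zero → sign 0
signature = (2, 0, 1)

Answer: (2, 0, 1)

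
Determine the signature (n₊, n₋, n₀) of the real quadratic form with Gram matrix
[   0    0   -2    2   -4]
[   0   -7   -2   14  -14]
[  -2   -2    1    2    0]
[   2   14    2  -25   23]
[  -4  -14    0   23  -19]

step 0: pivot -7 → sign −
step 1: pivot 11/7 → sign +
step 2: pivot -28/11 → sign −
step 3: pivot 4/7 → sign +
step 4: pivot -3/4 → sign −
signature = (2, 3, 0)

Answer: (2, 3, 0)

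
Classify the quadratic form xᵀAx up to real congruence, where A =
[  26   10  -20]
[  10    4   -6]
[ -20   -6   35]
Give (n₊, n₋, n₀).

step 0: pivot 26 → sign +
step 1: pivot 2/13 → sign +
step 2: pivot 1 → sign +
signature = (3, 0, 0)

Answer: (3, 0, 0)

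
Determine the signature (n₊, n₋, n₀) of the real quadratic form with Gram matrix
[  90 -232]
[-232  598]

step 0: pivot 90 → sign +
step 1: pivot -2/45 → sign −
signature = (1, 1, 0)

Answer: (1, 1, 0)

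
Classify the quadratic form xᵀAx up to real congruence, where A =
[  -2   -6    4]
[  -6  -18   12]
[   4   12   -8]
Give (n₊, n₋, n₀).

Answer: (0, 1, 2)

Derivation:
step 0: pivot -2 → sign −
step 1: row/col 1 already zero → sign 0
step 2: row/col 2 already zero → sign 0
signature = (0, 1, 2)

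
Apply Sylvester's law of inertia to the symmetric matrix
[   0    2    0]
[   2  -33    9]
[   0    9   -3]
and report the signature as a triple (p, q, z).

step 0: pivot -33 → sign −
step 1: pivot 4/33 → sign +
step 2: pivot -3 → sign −
signature = (1, 2, 0)

Answer: (1, 2, 0)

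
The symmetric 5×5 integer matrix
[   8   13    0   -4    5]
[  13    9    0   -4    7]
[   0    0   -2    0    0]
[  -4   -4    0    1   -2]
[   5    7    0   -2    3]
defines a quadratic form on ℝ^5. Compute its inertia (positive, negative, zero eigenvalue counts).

Answer: (2, 3, 0)

Derivation:
step 0: pivot 8 → sign +
step 1: pivot -97/8 → sign −
step 2: pivot -2 → sign −
step 3: pivot -47/97 → sign −
step 4: pivot 6/47 → sign +
signature = (2, 3, 0)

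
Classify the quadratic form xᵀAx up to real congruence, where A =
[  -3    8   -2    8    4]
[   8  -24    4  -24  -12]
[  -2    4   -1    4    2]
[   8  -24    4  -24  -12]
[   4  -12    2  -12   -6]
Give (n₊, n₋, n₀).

Answer: (1, 2, 2)

Derivation:
step 0: pivot -3 → sign −
step 1: pivot -8/3 → sign −
step 2: pivot 1 → sign +
step 3: row/col 3 already zero → sign 0
step 4: row/col 4 already zero → sign 0
signature = (1, 2, 2)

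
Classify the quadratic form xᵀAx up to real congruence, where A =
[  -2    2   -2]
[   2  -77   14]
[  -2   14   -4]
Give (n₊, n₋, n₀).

Answer: (0, 3, 0)

Derivation:
step 0: pivot -2 → sign −
step 1: pivot -75 → sign −
step 2: pivot -2/25 → sign −
signature = (0, 3, 0)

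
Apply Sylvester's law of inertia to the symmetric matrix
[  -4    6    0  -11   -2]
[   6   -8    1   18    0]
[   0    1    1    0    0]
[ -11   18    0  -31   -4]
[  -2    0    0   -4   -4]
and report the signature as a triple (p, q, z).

step 0: pivot -4 → sign −
step 1: pivot 1 → sign +
step 2: pivot -3 → sign −
step 3: pivot 3/4 → sign +
step 4: row/col 4 already zero → sign 0
signature = (2, 2, 1)

Answer: (2, 2, 1)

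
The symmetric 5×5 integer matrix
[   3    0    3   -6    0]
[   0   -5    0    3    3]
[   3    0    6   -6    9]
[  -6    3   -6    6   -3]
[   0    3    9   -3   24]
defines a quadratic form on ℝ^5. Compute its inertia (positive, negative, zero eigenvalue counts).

Answer: (2, 3, 0)

Derivation:
step 0: pivot 3 → sign +
step 1: pivot -5 → sign −
step 2: pivot 3 → sign +
step 3: pivot -21/5 → sign −
step 4: pivot -6/7 → sign −
signature = (2, 3, 0)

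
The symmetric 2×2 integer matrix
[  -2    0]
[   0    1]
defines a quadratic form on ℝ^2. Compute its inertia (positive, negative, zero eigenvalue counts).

step 0: pivot -2 → sign −
step 1: pivot 1 → sign +
signature = (1, 1, 0)

Answer: (1, 1, 0)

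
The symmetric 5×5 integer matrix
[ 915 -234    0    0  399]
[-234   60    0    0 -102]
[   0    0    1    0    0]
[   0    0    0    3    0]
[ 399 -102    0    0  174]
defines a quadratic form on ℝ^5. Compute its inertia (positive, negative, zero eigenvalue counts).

Answer: (4, 0, 1)

Derivation:
step 0: pivot 915 → sign +
step 1: pivot 48/305 → sign +
step 2: pivot 1 → sign +
step 3: pivot 3 → sign +
step 4: row/col 4 already zero → sign 0
signature = (4, 0, 1)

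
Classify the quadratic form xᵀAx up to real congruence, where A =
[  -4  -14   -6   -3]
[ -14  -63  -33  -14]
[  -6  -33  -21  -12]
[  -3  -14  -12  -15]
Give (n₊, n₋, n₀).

Answer: (0, 4, 0)

Derivation:
step 0: pivot -4 → sign −
step 1: pivot -14 → sign −
step 2: pivot -12/7 → sign −
step 3: pivot -1/16 → sign −
signature = (0, 4, 0)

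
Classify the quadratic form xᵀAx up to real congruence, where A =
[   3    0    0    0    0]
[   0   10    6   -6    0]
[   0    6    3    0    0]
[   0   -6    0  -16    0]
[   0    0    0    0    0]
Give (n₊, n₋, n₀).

Answer: (3, 1, 1)

Derivation:
step 0: pivot 3 → sign +
step 1: pivot 10 → sign +
step 2: pivot -3/5 → sign −
step 3: pivot 2 → sign +
step 4: row/col 4 already zero → sign 0
signature = (3, 1, 1)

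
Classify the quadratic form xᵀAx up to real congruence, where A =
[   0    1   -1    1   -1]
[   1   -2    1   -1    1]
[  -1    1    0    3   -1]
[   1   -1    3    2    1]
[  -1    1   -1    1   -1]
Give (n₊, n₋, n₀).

step 0: pivot -2 → sign −
step 1: pivot 1/2 → sign +
step 2: pivot 2 → sign +
step 3: pivot -9/2 → sign −
step 4: pivot -1/9 → sign −
signature = (2, 3, 0)

Answer: (2, 3, 0)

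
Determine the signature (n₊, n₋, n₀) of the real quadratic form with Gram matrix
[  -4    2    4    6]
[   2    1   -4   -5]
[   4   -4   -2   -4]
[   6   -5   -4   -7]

Answer: (1, 1, 2)

Derivation:
step 0: pivot -4 → sign −
step 1: pivot 2 → sign +
step 2: row/col 2 already zero → sign 0
step 3: row/col 3 already zero → sign 0
signature = (1, 1, 2)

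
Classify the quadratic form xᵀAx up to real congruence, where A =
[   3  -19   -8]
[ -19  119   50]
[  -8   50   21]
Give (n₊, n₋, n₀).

Answer: (1, 1, 1)

Derivation:
step 0: pivot 3 → sign +
step 1: pivot -4/3 → sign −
step 2: row/col 2 already zero → sign 0
signature = (1, 1, 1)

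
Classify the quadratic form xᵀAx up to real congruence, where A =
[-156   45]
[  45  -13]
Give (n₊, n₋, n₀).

Answer: (0, 2, 0)

Derivation:
step 0: pivot -156 → sign −
step 1: pivot -1/52 → sign −
signature = (0, 2, 0)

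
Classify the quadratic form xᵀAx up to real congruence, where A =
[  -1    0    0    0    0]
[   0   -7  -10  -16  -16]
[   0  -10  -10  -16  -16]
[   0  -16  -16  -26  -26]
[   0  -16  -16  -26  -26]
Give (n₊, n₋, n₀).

step 0: pivot -1 → sign −
step 1: pivot -7 → sign −
step 2: pivot 30/7 → sign +
step 3: pivot -2/5 → sign −
step 4: row/col 4 already zero → sign 0
signature = (1, 3, 1)

Answer: (1, 3, 1)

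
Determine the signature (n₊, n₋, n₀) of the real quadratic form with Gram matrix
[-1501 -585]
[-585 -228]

Answer: (0, 2, 0)

Derivation:
step 0: pivot -1501 → sign −
step 1: pivot -3/1501 → sign −
signature = (0, 2, 0)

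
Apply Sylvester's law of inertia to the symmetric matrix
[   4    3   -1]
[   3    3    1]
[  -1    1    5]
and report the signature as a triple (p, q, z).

Answer: (3, 0, 0)

Derivation:
step 0: pivot 4 → sign +
step 1: pivot 3/4 → sign +
step 2: pivot 2/3 → sign +
signature = (3, 0, 0)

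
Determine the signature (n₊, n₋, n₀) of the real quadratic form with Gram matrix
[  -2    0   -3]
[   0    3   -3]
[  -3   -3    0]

step 0: pivot -2 → sign −
step 1: pivot 3 → sign +
step 2: pivot 3/2 → sign +
signature = (2, 1, 0)

Answer: (2, 1, 0)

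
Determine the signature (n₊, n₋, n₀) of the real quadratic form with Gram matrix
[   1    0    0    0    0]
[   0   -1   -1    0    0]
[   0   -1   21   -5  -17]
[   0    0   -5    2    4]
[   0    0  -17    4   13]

step 0: pivot 1 → sign +
step 1: pivot -1 → sign −
step 2: pivot 22 → sign +
step 3: pivot 19/22 → sign +
step 4: pivot -3/19 → sign −
signature = (3, 2, 0)

Answer: (3, 2, 0)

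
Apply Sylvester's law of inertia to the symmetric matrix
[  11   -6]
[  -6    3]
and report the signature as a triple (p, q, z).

step 0: pivot 11 → sign +
step 1: pivot -3/11 → sign −
signature = (1, 1, 0)

Answer: (1, 1, 0)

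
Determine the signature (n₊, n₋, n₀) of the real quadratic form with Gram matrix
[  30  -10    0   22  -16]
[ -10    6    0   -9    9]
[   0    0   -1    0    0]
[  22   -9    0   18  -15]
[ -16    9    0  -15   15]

Answer: (4, 1, 0)

Derivation:
step 0: pivot 30 → sign +
step 1: pivot 8/3 → sign +
step 2: pivot -1 → sign −
step 3: pivot 33/40 → sign +
step 4: pivot 3/11 → sign +
signature = (4, 1, 0)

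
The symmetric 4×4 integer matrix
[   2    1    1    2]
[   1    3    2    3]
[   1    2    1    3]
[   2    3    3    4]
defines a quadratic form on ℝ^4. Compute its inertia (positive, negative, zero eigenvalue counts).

step 0: pivot 2 → sign +
step 1: pivot 5/2 → sign +
step 2: pivot -2/5 → sign −
step 3: pivot 2 → sign +
signature = (3, 1, 0)

Answer: (3, 1, 0)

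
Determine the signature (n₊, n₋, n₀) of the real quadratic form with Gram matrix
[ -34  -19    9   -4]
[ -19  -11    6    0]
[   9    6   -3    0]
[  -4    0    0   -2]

Answer: (1, 2, 1)

Derivation:
step 0: pivot -34 → sign −
step 1: pivot -13/34 → sign −
step 2: pivot 24/13 → sign +
step 3: row/col 3 already zero → sign 0
signature = (1, 2, 1)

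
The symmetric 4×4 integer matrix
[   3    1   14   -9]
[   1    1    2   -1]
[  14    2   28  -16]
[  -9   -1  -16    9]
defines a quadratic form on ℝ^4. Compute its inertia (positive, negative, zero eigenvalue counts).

step 0: pivot 3 → sign +
step 1: pivot 2/3 → sign +
step 2: pivot -48 → sign −
step 3: pivot 1/12 → sign +
signature = (3, 1, 0)

Answer: (3, 1, 0)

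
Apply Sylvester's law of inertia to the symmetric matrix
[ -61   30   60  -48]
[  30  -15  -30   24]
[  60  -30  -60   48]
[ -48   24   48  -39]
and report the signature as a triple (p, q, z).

Answer: (0, 3, 1)

Derivation:
step 0: pivot -61 → sign −
step 1: pivot -15/61 → sign −
step 2: pivot -3/5 → sign −
step 3: row/col 3 already zero → sign 0
signature = (0, 3, 1)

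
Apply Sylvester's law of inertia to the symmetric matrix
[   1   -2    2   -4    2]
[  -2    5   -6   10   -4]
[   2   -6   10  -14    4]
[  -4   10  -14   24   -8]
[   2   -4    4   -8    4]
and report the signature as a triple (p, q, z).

step 0: pivot 1 → sign +
step 1: pivot 1 → sign +
step 2: pivot 2 → sign +
step 3: pivot 2 → sign +
step 4: row/col 4 already zero → sign 0
signature = (4, 0, 1)

Answer: (4, 0, 1)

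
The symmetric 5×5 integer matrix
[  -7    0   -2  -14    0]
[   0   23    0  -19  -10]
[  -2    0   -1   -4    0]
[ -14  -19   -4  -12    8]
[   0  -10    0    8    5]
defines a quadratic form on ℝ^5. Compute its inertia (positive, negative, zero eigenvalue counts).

step 0: pivot -7 → sign −
step 1: pivot 23 → sign +
step 2: pivot -3/7 → sign −
step 3: pivot 7/23 → sign +
step 4: pivot 3/7 → sign +
signature = (3, 2, 0)

Answer: (3, 2, 0)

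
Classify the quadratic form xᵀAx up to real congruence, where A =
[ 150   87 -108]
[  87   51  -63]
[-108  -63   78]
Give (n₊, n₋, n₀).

Answer: (2, 0, 1)

Derivation:
step 0: pivot 150 → sign +
step 1: pivot 27/50 → sign +
step 2: row/col 2 already zero → sign 0
signature = (2, 0, 1)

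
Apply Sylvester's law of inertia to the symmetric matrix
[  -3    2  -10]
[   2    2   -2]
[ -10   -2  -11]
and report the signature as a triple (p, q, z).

Answer: (1, 2, 0)

Derivation:
step 0: pivot -3 → sign −
step 1: pivot 10/3 → sign +
step 2: pivot -1/5 → sign −
signature = (1, 2, 0)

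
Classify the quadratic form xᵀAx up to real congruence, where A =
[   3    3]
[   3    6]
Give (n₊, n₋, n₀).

Answer: (2, 0, 0)

Derivation:
step 0: pivot 3 → sign +
step 1: pivot 3 → sign +
signature = (2, 0, 0)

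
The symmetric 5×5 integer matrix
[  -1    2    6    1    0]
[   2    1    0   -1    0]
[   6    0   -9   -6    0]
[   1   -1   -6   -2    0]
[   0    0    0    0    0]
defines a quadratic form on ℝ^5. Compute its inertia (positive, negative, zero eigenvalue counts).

step 0: pivot -1 → sign −
step 1: pivot 5 → sign +
step 2: pivot -9/5 → sign −
step 3: pivot 2 → sign +
step 4: row/col 4 already zero → sign 0
signature = (2, 2, 1)

Answer: (2, 2, 1)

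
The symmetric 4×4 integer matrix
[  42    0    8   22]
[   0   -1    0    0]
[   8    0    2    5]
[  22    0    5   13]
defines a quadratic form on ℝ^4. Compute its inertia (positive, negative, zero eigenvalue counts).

step 0: pivot 42 → sign +
step 1: pivot -1 → sign −
step 2: pivot 10/21 → sign +
step 3: pivot 1/10 → sign +
signature = (3, 1, 0)

Answer: (3, 1, 0)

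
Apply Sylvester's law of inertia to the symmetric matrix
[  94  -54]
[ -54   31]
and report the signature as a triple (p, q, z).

Answer: (1, 1, 0)

Derivation:
step 0: pivot 94 → sign +
step 1: pivot -1/47 → sign −
signature = (1, 1, 0)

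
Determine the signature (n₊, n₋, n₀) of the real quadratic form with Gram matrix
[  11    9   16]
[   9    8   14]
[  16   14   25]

Answer: (3, 0, 0)

Derivation:
step 0: pivot 11 → sign +
step 1: pivot 7/11 → sign +
step 2: pivot 3/7 → sign +
signature = (3, 0, 0)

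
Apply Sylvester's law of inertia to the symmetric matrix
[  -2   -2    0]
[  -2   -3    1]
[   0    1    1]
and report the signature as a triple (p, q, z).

Answer: (1, 2, 0)

Derivation:
step 0: pivot -2 → sign −
step 1: pivot -1 → sign −
step 2: pivot 2 → sign +
signature = (1, 2, 0)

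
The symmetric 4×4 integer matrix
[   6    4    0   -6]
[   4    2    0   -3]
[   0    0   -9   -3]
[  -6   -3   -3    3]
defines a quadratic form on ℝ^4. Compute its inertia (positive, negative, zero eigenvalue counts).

Answer: (1, 3, 0)

Derivation:
step 0: pivot 6 → sign +
step 1: pivot -2/3 → sign −
step 2: pivot -9 → sign −
step 3: pivot -1/2 → sign −
signature = (1, 3, 0)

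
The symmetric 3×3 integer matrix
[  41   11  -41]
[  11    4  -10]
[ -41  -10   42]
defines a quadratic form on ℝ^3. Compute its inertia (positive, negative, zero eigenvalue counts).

Answer: (3, 0, 0)

Derivation:
step 0: pivot 41 → sign +
step 1: pivot 43/41 → sign +
step 2: pivot 2/43 → sign +
signature = (3, 0, 0)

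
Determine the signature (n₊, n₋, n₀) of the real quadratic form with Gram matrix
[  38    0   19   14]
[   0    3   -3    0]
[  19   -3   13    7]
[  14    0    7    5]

Answer: (3, 1, 0)

Derivation:
step 0: pivot 38 → sign +
step 1: pivot 3 → sign +
step 2: pivot 1/2 → sign +
step 3: pivot -3/19 → sign −
signature = (3, 1, 0)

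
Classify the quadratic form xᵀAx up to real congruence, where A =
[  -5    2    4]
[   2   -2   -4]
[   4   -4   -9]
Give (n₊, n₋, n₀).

step 0: pivot -5 → sign −
step 1: pivot -6/5 → sign −
step 2: pivot -1 → sign −
signature = (0, 3, 0)

Answer: (0, 3, 0)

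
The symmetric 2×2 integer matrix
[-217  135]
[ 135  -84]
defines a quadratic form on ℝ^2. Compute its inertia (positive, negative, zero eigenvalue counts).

step 0: pivot -217 → sign −
step 1: pivot -3/217 → sign −
signature = (0, 2, 0)

Answer: (0, 2, 0)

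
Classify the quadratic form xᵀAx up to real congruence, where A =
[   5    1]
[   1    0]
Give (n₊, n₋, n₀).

step 0: pivot 5 → sign +
step 1: pivot -1/5 → sign −
signature = (1, 1, 0)

Answer: (1, 1, 0)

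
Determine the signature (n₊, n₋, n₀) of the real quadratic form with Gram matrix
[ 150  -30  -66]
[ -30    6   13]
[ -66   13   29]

step 0: pivot 150 → sign +
step 1: pivot -1/25 → sign −
step 2: pivot 1 → sign +
signature = (2, 1, 0)

Answer: (2, 1, 0)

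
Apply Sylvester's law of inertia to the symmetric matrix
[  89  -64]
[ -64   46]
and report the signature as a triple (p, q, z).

step 0: pivot 89 → sign +
step 1: pivot -2/89 → sign −
signature = (1, 1, 0)

Answer: (1, 1, 0)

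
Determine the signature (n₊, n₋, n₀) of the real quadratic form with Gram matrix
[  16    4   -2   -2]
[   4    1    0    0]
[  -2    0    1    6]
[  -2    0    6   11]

Answer: (2, 1, 1)

Derivation:
step 0: pivot 16 → sign +
step 1: pivot 3/4 → sign +
step 2: pivot -1/3 → sign −
step 3: row/col 3 already zero → sign 0
signature = (2, 1, 1)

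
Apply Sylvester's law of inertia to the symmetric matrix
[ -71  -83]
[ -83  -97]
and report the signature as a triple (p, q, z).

Answer: (1, 1, 0)

Derivation:
step 0: pivot -71 → sign −
step 1: pivot 2/71 → sign +
signature = (1, 1, 0)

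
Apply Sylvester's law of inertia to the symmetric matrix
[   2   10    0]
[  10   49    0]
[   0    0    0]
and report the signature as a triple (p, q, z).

Answer: (1, 1, 1)

Derivation:
step 0: pivot 2 → sign +
step 1: pivot -1 → sign −
step 2: row/col 2 already zero → sign 0
signature = (1, 1, 1)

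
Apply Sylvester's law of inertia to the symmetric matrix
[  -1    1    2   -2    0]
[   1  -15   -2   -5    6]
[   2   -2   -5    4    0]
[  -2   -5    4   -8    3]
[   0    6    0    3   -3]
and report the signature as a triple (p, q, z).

step 0: pivot -1 → sign −
step 1: pivot -14 → sign −
step 2: pivot -1 → sign −
step 3: pivot -1/2 → sign −
step 4: pivot -3/7 → sign −
signature = (0, 5, 0)

Answer: (0, 5, 0)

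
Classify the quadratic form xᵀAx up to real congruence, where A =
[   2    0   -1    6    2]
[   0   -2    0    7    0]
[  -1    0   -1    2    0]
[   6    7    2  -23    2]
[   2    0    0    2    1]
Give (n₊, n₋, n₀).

step 0: pivot 2 → sign +
step 1: pivot -2 → sign −
step 2: pivot -3/2 → sign −
step 3: pivot 1/6 → sign +
step 4: pivot -3 → sign −
signature = (2, 3, 0)

Answer: (2, 3, 0)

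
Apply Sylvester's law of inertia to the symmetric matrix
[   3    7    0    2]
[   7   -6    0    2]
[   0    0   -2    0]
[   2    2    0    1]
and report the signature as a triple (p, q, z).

Answer: (1, 3, 0)

Derivation:
step 0: pivot 3 → sign +
step 1: pivot -67/3 → sign −
step 2: pivot -2 → sign −
step 3: pivot -1/67 → sign −
signature = (1, 3, 0)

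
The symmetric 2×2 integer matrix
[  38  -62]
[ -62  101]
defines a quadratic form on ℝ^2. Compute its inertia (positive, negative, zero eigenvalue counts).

step 0: pivot 38 → sign +
step 1: pivot -3/19 → sign −
signature = (1, 1, 0)

Answer: (1, 1, 0)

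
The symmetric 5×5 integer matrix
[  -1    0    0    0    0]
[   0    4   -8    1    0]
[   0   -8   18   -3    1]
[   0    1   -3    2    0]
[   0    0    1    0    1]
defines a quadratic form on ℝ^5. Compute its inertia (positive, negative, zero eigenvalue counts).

Answer: (4, 1, 0)

Derivation:
step 0: pivot -1 → sign −
step 1: pivot 4 → sign +
step 2: pivot 2 → sign +
step 3: pivot 5/4 → sign +
step 4: pivot 3/10 → sign +
signature = (4, 1, 0)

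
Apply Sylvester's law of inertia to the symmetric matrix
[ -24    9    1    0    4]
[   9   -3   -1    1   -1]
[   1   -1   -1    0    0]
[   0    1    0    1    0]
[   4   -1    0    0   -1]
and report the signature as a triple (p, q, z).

step 0: pivot -24 → sign −
step 1: pivot 3/8 → sign +
step 2: pivot -2 → sign −
step 3: pivot -5/18 → sign −
step 4: pivot 2/5 → sign +
signature = (2, 3, 0)

Answer: (2, 3, 0)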